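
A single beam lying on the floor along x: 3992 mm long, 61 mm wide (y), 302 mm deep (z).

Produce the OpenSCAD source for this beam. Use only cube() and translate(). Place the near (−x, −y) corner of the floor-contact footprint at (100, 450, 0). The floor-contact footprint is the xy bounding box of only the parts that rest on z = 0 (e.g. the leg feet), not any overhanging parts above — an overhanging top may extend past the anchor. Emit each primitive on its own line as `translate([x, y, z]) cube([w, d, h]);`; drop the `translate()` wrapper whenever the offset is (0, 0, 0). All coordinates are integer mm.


translate([100, 450, 0]) cube([3992, 61, 302]);


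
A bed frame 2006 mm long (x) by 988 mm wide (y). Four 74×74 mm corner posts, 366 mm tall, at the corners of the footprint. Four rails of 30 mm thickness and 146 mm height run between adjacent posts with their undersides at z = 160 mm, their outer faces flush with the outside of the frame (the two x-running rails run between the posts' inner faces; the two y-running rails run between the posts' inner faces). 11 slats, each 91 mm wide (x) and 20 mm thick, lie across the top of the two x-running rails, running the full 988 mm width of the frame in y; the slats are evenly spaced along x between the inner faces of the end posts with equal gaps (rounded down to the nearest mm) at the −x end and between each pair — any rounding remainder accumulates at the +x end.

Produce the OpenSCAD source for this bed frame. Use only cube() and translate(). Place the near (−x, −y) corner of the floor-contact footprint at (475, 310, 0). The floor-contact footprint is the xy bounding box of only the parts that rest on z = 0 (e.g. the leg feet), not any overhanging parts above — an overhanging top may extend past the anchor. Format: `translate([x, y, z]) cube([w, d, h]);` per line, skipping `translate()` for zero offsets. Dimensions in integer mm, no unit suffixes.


translate([475, 310, 0]) cube([74, 74, 366]);
translate([475, 1224, 0]) cube([74, 74, 366]);
translate([2407, 310, 0]) cube([74, 74, 366]);
translate([2407, 1224, 0]) cube([74, 74, 366]);
translate([549, 310, 160]) cube([1858, 30, 146]);
translate([549, 1268, 160]) cube([1858, 30, 146]);
translate([475, 384, 160]) cube([30, 840, 146]);
translate([2451, 384, 160]) cube([30, 840, 146]);
translate([620, 310, 306]) cube([91, 988, 20]);
translate([782, 310, 306]) cube([91, 988, 20]);
translate([944, 310, 306]) cube([91, 988, 20]);
translate([1106, 310, 306]) cube([91, 988, 20]);
translate([1268, 310, 306]) cube([91, 988, 20]);
translate([1430, 310, 306]) cube([91, 988, 20]);
translate([1592, 310, 306]) cube([91, 988, 20]);
translate([1754, 310, 306]) cube([91, 988, 20]);
translate([1916, 310, 306]) cube([91, 988, 20]);
translate([2078, 310, 306]) cube([91, 988, 20]);
translate([2240, 310, 306]) cube([91, 988, 20]);


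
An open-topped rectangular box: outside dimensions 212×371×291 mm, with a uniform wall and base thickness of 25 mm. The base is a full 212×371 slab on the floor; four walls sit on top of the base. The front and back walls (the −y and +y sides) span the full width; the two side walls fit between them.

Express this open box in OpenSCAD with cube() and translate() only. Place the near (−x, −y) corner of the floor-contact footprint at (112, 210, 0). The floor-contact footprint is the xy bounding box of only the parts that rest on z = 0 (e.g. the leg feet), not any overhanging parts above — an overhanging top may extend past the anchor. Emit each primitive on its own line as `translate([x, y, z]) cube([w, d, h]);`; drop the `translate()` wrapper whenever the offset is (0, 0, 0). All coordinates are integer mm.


translate([112, 210, 0]) cube([212, 371, 25]);
translate([112, 210, 25]) cube([212, 25, 266]);
translate([112, 556, 25]) cube([212, 25, 266]);
translate([112, 235, 25]) cube([25, 321, 266]);
translate([299, 235, 25]) cube([25, 321, 266]);


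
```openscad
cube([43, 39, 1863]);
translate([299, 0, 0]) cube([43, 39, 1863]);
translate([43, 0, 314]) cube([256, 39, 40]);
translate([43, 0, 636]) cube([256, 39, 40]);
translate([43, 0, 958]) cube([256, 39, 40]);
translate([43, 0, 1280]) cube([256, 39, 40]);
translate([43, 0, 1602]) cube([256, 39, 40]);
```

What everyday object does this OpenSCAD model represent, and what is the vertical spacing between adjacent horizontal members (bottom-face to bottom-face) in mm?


A ladder. The rung spacing is 322 mm.

Two tall 43×39 posts with 5 short bars between them — a ladder. Adjacent rungs sit at z = 314 and z = 636, so the spacing is 636 − 314 = 322 mm.


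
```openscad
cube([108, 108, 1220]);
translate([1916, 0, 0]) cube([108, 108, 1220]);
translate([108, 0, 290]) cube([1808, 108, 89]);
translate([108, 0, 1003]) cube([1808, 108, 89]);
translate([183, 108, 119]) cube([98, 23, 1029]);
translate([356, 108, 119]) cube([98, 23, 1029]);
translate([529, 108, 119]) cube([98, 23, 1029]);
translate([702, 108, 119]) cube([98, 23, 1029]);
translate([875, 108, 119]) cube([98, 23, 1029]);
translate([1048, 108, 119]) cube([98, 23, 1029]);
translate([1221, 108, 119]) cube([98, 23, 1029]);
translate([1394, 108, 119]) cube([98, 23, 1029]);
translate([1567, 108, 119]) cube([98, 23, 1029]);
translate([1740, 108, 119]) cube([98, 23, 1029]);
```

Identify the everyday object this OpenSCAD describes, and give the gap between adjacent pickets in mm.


A fence section. The picket gap is 75 mm.

Two posts, two rails, 10 pickets — a fence section. Span 1808 mm holds 10 pickets of 98 mm with 11 equal gaps: ⌊(1808 − 10·98) / 11⌋ = 75 mm.


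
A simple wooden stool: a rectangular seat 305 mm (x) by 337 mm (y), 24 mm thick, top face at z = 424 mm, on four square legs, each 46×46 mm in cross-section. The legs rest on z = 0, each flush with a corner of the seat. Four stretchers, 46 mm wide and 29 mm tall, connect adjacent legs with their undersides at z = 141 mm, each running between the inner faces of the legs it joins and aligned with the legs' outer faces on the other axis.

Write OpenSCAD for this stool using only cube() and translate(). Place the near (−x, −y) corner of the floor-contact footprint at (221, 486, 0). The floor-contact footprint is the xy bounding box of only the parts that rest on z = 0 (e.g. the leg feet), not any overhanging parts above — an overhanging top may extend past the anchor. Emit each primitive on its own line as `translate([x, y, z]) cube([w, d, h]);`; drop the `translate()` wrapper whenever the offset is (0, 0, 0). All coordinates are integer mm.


translate([221, 486, 400]) cube([305, 337, 24]);
translate([221, 486, 0]) cube([46, 46, 400]);
translate([480, 486, 0]) cube([46, 46, 400]);
translate([221, 777, 0]) cube([46, 46, 400]);
translate([480, 777, 0]) cube([46, 46, 400]);
translate([267, 486, 141]) cube([213, 46, 29]);
translate([267, 777, 141]) cube([213, 46, 29]);
translate([221, 532, 141]) cube([46, 245, 29]);
translate([480, 532, 141]) cube([46, 245, 29]);


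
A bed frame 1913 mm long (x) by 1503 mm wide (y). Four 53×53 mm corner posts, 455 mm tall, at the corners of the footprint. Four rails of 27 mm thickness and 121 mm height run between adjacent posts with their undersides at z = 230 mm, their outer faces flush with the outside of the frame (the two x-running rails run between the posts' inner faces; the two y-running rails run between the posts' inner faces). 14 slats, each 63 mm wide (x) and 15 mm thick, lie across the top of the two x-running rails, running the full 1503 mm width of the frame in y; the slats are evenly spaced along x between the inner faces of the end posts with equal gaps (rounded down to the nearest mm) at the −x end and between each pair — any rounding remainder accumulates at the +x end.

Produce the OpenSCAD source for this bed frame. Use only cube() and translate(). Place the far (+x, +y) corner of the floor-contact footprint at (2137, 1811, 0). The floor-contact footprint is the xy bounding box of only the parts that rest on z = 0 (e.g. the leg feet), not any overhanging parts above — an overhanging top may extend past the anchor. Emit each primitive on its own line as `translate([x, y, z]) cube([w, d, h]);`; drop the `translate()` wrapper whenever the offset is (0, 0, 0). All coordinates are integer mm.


// slat z = rail_z + rail_h = 230 + 121 = 351
// slat gap = ⌊(1807 − 14·63) / 15⌋ = 61
translate([224, 308, 0]) cube([53, 53, 455]);
translate([224, 1758, 0]) cube([53, 53, 455]);
translate([2084, 308, 0]) cube([53, 53, 455]);
translate([2084, 1758, 0]) cube([53, 53, 455]);
translate([277, 308, 230]) cube([1807, 27, 121]);
translate([277, 1784, 230]) cube([1807, 27, 121]);
translate([224, 361, 230]) cube([27, 1397, 121]);
translate([2110, 361, 230]) cube([27, 1397, 121]);
translate([338, 308, 351]) cube([63, 1503, 15]);
translate([462, 308, 351]) cube([63, 1503, 15]);
translate([586, 308, 351]) cube([63, 1503, 15]);
translate([710, 308, 351]) cube([63, 1503, 15]);
translate([834, 308, 351]) cube([63, 1503, 15]);
translate([958, 308, 351]) cube([63, 1503, 15]);
translate([1082, 308, 351]) cube([63, 1503, 15]);
translate([1206, 308, 351]) cube([63, 1503, 15]);
translate([1330, 308, 351]) cube([63, 1503, 15]);
translate([1454, 308, 351]) cube([63, 1503, 15]);
translate([1578, 308, 351]) cube([63, 1503, 15]);
translate([1702, 308, 351]) cube([63, 1503, 15]);
translate([1826, 308, 351]) cube([63, 1503, 15]);
translate([1950, 308, 351]) cube([63, 1503, 15]);


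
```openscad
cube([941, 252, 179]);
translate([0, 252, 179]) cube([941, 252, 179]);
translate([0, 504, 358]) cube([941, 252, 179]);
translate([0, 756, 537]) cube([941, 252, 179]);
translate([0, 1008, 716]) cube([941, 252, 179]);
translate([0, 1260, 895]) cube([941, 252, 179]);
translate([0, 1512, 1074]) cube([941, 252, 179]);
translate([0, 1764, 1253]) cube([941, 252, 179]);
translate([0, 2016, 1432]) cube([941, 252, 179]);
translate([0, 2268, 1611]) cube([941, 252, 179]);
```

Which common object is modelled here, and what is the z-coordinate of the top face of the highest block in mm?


A staircase. The total rise is 1790 mm.

10 identical blocks, each offset up and back from the previous — a staircase. Each step is 179 mm tall and there are 10 of them, so the total rise is 10 × 179 = 1790 mm.


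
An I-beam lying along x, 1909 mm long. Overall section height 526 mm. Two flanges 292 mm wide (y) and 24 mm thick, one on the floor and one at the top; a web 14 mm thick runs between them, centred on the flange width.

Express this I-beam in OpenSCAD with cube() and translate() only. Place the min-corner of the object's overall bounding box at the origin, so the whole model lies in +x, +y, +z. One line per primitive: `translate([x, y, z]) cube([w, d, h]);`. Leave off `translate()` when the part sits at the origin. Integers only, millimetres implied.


cube([1909, 292, 24]);
translate([0, 139, 24]) cube([1909, 14, 478]);
translate([0, 0, 502]) cube([1909, 292, 24]);


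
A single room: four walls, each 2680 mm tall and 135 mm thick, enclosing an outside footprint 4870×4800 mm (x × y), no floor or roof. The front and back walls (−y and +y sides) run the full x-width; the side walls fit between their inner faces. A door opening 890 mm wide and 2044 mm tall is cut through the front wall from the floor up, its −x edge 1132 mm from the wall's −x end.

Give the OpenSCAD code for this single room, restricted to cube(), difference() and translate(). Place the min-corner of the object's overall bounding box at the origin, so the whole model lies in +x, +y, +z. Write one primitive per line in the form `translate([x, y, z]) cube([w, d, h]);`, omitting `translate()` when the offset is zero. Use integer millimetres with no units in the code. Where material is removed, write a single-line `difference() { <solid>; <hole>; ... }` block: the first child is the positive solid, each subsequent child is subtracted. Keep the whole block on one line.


difference() { cube([4870, 135, 2680]); translate([1132, 0, 0]) cube([890, 135, 2044]); }
translate([0, 4665, 0]) cube([4870, 135, 2680]);
translate([0, 135, 0]) cube([135, 4530, 2680]);
translate([4735, 135, 0]) cube([135, 4530, 2680]);


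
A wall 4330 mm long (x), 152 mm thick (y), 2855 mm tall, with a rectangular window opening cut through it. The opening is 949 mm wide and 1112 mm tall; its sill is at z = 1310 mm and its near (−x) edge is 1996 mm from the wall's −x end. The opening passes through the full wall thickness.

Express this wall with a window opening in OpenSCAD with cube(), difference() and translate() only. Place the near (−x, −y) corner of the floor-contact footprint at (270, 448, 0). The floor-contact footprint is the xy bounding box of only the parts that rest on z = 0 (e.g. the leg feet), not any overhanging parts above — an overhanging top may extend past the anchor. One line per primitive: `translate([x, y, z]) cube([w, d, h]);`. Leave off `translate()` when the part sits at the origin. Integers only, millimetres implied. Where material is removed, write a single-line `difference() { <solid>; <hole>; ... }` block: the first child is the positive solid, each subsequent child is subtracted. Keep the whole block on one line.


difference() { translate([270, 448, 0]) cube([4330, 152, 2855]); translate([2266, 448, 1310]) cube([949, 152, 1112]); }


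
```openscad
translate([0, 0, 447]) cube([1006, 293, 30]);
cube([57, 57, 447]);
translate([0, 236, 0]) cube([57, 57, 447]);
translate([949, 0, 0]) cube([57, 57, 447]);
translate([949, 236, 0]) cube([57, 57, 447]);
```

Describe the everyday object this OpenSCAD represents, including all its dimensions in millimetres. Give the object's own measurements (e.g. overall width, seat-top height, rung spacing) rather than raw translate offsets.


A bench: a 1006×293 mm seat slab, 30 mm thick, top at z = 477 mm, on four 57×57 mm square legs flush with the seat corners and standing on z = 0.


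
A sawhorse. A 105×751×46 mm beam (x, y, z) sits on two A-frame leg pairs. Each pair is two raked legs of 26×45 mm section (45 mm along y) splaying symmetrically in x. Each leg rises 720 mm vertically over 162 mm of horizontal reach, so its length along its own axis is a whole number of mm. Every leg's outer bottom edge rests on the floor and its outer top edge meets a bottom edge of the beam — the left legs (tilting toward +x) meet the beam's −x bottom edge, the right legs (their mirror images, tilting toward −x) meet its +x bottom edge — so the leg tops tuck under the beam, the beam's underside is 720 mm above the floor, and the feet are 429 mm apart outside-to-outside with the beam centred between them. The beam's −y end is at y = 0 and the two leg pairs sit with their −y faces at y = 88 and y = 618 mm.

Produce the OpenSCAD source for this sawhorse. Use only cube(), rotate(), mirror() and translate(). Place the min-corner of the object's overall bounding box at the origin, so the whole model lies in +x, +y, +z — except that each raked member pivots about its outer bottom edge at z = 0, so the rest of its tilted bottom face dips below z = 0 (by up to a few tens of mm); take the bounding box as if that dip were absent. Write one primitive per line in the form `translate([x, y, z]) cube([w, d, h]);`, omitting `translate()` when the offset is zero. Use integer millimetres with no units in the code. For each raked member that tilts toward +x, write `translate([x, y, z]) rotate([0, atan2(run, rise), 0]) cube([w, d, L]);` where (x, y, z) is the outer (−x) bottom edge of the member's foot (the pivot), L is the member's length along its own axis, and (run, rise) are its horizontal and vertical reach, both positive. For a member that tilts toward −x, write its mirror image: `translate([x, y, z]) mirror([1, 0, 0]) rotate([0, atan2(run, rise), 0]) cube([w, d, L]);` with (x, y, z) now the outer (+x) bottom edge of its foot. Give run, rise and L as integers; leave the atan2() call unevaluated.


translate([162, 0, 720]) cube([105, 751, 46]);
translate([0, 88, 0]) rotate([0, atan2(162, 720), 0]) cube([26, 45, 738]);
translate([429, 88, 0]) mirror([1, 0, 0]) rotate([0, atan2(162, 720), 0]) cube([26, 45, 738]);
translate([0, 618, 0]) rotate([0, atan2(162, 720), 0]) cube([26, 45, 738]);
translate([429, 618, 0]) mirror([1, 0, 0]) rotate([0, atan2(162, 720), 0]) cube([26, 45, 738]);


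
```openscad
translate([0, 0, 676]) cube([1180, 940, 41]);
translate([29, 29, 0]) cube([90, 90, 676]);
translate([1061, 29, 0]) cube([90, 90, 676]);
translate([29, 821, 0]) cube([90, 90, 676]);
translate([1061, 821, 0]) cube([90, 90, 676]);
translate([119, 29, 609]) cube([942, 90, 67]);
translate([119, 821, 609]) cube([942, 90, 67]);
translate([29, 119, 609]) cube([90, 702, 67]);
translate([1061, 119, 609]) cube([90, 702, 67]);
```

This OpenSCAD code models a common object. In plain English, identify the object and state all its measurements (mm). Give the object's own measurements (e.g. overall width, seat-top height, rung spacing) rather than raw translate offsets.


A table: top 1180 mm (x) × 940 mm (y), 41 mm thick, upper face at z = 717 mm, on four 90×90 mm square legs, each inset 29 mm from the nearest pair of top edges from z = 0 to the bottom of the top. Four apron rails, 90 mm thick and 67 mm tall, run between adjacent legs with their top edges flush with the underside of the top and their outer faces flush with the legs' outer faces.


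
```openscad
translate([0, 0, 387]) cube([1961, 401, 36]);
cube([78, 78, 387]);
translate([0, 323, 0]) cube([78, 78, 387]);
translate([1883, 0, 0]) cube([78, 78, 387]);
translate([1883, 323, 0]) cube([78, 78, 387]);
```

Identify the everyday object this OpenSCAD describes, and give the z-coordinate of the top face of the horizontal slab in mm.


A bench. The seat-top height is 423 mm.

A long slab on four corner posts — a bench. The slab sits at z = 387 with thickness 36, so the top is 387 + 36 = 423 mm.


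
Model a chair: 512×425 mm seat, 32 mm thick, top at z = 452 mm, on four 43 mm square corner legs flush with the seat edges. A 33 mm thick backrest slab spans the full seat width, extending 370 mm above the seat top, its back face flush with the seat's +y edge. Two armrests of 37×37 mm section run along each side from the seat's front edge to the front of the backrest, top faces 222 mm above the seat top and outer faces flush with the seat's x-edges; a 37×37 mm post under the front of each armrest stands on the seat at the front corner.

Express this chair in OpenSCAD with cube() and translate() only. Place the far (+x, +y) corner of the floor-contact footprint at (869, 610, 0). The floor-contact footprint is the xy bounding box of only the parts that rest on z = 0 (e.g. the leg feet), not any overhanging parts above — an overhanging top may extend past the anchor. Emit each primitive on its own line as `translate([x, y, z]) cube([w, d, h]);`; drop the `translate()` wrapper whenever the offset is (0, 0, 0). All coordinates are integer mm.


// leg_h = 452 - 32 = 420
// arm post h = 222 - 37 = 185
translate([357, 185, 420]) cube([512, 425, 32]);
translate([357, 185, 0]) cube([43, 43, 420]);
translate([826, 185, 0]) cube([43, 43, 420]);
translate([357, 567, 0]) cube([43, 43, 420]);
translate([826, 567, 0]) cube([43, 43, 420]);
translate([357, 577, 452]) cube([512, 33, 370]);
translate([357, 185, 637]) cube([37, 392, 37]);
translate([832, 185, 637]) cube([37, 392, 37]);
translate([357, 185, 452]) cube([37, 37, 185]);
translate([832, 185, 452]) cube([37, 37, 185]);


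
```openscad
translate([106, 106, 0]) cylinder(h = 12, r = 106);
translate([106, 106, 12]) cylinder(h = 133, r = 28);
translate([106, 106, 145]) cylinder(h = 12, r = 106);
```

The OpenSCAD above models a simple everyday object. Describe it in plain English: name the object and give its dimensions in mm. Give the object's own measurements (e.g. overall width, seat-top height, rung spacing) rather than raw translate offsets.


A spool: two coaxial disc flanges of radius 106 mm and thickness 12 mm, joined by a core cylinder of radius 28 mm and height 133 mm. The lower flange rests on z = 0 and the three cylinders share a vertical axis.


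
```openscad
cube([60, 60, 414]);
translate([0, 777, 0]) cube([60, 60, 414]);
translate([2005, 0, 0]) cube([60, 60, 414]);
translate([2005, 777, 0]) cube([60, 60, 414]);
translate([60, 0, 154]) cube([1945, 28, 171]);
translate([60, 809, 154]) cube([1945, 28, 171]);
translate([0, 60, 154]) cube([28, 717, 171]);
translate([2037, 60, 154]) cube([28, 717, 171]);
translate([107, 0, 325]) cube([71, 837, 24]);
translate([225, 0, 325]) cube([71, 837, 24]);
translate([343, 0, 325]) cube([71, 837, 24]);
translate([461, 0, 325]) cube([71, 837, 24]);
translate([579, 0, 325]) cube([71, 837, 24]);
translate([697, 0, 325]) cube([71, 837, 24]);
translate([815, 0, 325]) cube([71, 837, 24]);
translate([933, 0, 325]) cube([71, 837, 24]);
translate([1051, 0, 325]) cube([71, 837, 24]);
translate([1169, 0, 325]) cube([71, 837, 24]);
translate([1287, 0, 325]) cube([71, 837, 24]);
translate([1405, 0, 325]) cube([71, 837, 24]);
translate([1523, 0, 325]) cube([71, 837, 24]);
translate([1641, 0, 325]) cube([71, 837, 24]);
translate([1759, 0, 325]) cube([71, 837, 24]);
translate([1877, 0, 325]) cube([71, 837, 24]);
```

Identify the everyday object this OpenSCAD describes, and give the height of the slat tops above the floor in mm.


A bed frame. The slat-top height is 349 mm.

Four posts, four rails, and a row of slats — a bed frame. Slats sit on the rails at z = 154 + 171 = 325; with slat thickness 24, the top is 349 mm.


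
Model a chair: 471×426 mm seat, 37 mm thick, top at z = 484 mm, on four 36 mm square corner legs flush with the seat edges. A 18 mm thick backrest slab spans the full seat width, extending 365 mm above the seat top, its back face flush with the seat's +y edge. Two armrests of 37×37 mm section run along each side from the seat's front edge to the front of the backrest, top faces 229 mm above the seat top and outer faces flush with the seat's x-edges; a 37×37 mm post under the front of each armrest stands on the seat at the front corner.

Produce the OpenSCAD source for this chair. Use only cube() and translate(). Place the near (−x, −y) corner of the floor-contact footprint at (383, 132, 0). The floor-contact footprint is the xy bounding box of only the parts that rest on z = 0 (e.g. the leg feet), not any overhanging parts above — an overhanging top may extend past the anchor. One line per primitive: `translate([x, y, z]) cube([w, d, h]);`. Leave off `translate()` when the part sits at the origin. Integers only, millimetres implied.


translate([383, 132, 447]) cube([471, 426, 37]);
translate([383, 132, 0]) cube([36, 36, 447]);
translate([818, 132, 0]) cube([36, 36, 447]);
translate([383, 522, 0]) cube([36, 36, 447]);
translate([818, 522, 0]) cube([36, 36, 447]);
translate([383, 540, 484]) cube([471, 18, 365]);
translate([383, 132, 676]) cube([37, 408, 37]);
translate([817, 132, 676]) cube([37, 408, 37]);
translate([383, 132, 484]) cube([37, 37, 192]);
translate([817, 132, 484]) cube([37, 37, 192]);


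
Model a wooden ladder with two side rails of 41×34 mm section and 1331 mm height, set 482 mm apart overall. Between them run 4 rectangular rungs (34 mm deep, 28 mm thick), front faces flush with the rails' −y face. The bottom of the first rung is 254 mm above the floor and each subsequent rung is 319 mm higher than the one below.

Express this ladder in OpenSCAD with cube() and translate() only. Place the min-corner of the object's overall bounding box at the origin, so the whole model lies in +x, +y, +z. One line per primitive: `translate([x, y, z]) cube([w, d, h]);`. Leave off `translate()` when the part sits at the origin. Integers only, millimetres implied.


cube([41, 34, 1331]);
translate([441, 0, 0]) cube([41, 34, 1331]);
translate([41, 0, 254]) cube([400, 34, 28]);
translate([41, 0, 573]) cube([400, 34, 28]);
translate([41, 0, 892]) cube([400, 34, 28]);
translate([41, 0, 1211]) cube([400, 34, 28]);


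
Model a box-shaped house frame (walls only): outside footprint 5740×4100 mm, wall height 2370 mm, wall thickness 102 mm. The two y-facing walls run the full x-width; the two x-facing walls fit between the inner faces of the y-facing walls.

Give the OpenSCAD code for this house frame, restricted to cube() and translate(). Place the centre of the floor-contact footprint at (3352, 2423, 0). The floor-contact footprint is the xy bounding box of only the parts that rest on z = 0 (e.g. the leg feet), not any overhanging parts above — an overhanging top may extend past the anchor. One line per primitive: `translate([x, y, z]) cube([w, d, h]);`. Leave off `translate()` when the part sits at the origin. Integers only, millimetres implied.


translate([482, 373, 0]) cube([5740, 102, 2370]);
translate([482, 4371, 0]) cube([5740, 102, 2370]);
translate([482, 475, 0]) cube([102, 3896, 2370]);
translate([6120, 475, 0]) cube([102, 3896, 2370]);


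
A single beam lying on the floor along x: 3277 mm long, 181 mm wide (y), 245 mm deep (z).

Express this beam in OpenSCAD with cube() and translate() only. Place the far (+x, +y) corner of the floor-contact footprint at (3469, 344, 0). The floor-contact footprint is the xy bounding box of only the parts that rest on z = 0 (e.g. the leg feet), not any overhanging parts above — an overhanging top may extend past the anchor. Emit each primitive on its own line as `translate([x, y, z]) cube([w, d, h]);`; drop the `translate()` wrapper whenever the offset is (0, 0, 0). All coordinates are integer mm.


translate([192, 163, 0]) cube([3277, 181, 245]);


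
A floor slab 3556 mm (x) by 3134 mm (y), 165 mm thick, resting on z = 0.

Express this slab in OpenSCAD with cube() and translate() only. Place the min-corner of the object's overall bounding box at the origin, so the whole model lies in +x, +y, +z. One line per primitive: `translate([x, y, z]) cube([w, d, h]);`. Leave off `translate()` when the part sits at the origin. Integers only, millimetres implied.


cube([3556, 3134, 165]);


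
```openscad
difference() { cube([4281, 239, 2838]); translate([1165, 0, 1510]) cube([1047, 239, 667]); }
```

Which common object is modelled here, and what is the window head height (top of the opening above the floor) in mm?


A wall with a window opening. The window head height is 2177 mm.

A wall with a rectangular opening subtracted — a window. Sill at z = 1510, opening 667 mm tall, so the head is at 1510 + 667 = 2177 mm.


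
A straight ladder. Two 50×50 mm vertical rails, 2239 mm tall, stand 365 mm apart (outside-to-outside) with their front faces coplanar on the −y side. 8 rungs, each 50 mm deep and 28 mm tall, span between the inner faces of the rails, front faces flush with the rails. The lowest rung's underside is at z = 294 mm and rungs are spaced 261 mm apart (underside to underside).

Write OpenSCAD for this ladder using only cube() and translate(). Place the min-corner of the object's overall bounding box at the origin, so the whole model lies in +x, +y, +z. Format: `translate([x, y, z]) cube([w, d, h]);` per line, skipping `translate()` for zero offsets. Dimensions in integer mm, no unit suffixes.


// rung span = 365 - 2*50 = 265
// rung[k] z = 294 + k*261
cube([50, 50, 2239]);
translate([315, 0, 0]) cube([50, 50, 2239]);
translate([50, 0, 294]) cube([265, 50, 28]);
translate([50, 0, 555]) cube([265, 50, 28]);
translate([50, 0, 816]) cube([265, 50, 28]);
translate([50, 0, 1077]) cube([265, 50, 28]);
translate([50, 0, 1338]) cube([265, 50, 28]);
translate([50, 0, 1599]) cube([265, 50, 28]);
translate([50, 0, 1860]) cube([265, 50, 28]);
translate([50, 0, 2121]) cube([265, 50, 28]);


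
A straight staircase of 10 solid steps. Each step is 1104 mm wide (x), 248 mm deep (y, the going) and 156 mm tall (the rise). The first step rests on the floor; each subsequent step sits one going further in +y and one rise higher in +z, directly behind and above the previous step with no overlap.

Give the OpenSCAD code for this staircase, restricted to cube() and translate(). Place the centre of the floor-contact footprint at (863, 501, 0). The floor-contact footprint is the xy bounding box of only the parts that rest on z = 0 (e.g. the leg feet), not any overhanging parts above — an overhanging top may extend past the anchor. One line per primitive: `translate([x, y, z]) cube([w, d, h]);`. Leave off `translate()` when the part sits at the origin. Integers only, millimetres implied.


translate([311, 377, 0]) cube([1104, 248, 156]);
translate([311, 625, 156]) cube([1104, 248, 156]);
translate([311, 873, 312]) cube([1104, 248, 156]);
translate([311, 1121, 468]) cube([1104, 248, 156]);
translate([311, 1369, 624]) cube([1104, 248, 156]);
translate([311, 1617, 780]) cube([1104, 248, 156]);
translate([311, 1865, 936]) cube([1104, 248, 156]);
translate([311, 2113, 1092]) cube([1104, 248, 156]);
translate([311, 2361, 1248]) cube([1104, 248, 156]);
translate([311, 2609, 1404]) cube([1104, 248, 156]);


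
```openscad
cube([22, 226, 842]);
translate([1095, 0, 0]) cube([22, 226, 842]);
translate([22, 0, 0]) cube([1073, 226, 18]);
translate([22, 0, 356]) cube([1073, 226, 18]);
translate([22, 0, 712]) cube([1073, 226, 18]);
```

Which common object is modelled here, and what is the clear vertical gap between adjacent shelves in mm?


A bookshelf. The clear shelf gap is 338 mm.

Two tall side panels with 3 horizontal boards between them — a bookshelf. The first two shelf undersides are at z = 0 and z = 356; with shelf thickness 18, the clear gap is 356 − 0 − 18 = 338 mm.


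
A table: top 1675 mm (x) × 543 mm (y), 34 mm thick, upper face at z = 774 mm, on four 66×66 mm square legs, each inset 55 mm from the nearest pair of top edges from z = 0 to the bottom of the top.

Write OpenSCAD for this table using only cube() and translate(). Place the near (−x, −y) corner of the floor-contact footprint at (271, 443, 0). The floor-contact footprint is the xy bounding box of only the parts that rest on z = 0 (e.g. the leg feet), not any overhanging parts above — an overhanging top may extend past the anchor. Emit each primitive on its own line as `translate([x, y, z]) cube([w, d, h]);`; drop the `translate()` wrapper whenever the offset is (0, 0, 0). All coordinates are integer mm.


translate([216, 388, 740]) cube([1675, 543, 34]);
translate([271, 443, 0]) cube([66, 66, 740]);
translate([1770, 443, 0]) cube([66, 66, 740]);
translate([271, 810, 0]) cube([66, 66, 740]);
translate([1770, 810, 0]) cube([66, 66, 740]);


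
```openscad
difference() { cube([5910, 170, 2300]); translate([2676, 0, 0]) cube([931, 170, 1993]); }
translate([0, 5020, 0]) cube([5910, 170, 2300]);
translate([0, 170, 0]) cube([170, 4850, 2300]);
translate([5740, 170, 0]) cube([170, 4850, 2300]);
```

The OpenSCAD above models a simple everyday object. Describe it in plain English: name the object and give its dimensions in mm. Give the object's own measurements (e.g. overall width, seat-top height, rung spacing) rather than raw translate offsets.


A single room: four walls, each 2300 mm tall and 170 mm thick, enclosing an outside footprint 5910×5190 mm (x × y), no floor or roof. The front and back walls (−y and +y sides) run the full x-width; the side walls fit between their inner faces. A door opening 931 mm wide and 1993 mm tall is cut through the front wall from the floor up, its −x edge 2676 mm from the wall's −x end.


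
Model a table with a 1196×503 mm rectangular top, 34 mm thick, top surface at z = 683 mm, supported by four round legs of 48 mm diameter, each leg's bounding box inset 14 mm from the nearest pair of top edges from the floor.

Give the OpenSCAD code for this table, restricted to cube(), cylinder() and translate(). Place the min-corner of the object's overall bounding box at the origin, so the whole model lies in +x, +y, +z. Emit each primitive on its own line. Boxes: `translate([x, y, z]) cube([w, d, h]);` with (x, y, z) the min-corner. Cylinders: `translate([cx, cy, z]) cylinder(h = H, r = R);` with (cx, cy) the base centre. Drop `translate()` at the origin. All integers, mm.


// leg_h = 683 - 34 = 649
translate([0, 0, 649]) cube([1196, 503, 34]);
translate([38, 38, 0]) cylinder(h = 649, r = 24);
translate([1158, 38, 0]) cylinder(h = 649, r = 24);
translate([38, 465, 0]) cylinder(h = 649, r = 24);
translate([1158, 465, 0]) cylinder(h = 649, r = 24);


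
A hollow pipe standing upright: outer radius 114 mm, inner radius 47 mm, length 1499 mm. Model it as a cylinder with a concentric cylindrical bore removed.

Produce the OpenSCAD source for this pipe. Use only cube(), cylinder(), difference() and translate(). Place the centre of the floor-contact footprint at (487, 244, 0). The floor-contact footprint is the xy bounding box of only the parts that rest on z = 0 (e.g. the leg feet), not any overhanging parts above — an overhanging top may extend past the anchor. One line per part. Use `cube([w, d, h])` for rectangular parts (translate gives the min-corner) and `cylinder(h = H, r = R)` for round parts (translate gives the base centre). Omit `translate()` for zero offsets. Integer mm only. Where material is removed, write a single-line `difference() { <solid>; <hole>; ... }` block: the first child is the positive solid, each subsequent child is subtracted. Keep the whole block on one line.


difference() { translate([487, 244, 0]) cylinder(h = 1499, r = 114); translate([487, 244, 0]) cylinder(h = 1499, r = 47); }


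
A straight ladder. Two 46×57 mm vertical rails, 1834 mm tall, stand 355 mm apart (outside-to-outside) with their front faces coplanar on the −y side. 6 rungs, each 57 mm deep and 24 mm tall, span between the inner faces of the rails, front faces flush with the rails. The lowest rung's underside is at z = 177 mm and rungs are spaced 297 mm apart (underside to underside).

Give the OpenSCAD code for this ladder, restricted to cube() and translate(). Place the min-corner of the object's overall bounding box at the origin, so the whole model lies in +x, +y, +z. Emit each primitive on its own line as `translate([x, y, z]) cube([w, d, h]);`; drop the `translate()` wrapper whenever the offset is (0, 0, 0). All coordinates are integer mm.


cube([46, 57, 1834]);
translate([309, 0, 0]) cube([46, 57, 1834]);
translate([46, 0, 177]) cube([263, 57, 24]);
translate([46, 0, 474]) cube([263, 57, 24]);
translate([46, 0, 771]) cube([263, 57, 24]);
translate([46, 0, 1068]) cube([263, 57, 24]);
translate([46, 0, 1365]) cube([263, 57, 24]);
translate([46, 0, 1662]) cube([263, 57, 24]);


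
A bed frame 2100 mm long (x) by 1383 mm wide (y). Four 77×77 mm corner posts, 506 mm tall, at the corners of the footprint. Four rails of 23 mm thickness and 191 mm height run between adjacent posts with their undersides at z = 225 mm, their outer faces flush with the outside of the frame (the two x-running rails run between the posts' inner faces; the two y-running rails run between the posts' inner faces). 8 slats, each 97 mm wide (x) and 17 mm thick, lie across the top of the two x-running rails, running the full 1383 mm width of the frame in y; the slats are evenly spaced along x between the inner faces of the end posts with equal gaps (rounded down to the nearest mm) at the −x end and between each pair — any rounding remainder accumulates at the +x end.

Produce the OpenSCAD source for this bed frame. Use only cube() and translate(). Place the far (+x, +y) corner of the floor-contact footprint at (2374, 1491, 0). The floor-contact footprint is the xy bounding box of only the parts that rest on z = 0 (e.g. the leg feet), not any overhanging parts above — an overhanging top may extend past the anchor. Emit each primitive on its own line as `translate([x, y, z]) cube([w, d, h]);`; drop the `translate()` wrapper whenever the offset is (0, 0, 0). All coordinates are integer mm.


translate([274, 108, 0]) cube([77, 77, 506]);
translate([274, 1414, 0]) cube([77, 77, 506]);
translate([2297, 108, 0]) cube([77, 77, 506]);
translate([2297, 1414, 0]) cube([77, 77, 506]);
translate([351, 108, 225]) cube([1946, 23, 191]);
translate([351, 1468, 225]) cube([1946, 23, 191]);
translate([274, 185, 225]) cube([23, 1229, 191]);
translate([2351, 185, 225]) cube([23, 1229, 191]);
translate([481, 108, 416]) cube([97, 1383, 17]);
translate([708, 108, 416]) cube([97, 1383, 17]);
translate([935, 108, 416]) cube([97, 1383, 17]);
translate([1162, 108, 416]) cube([97, 1383, 17]);
translate([1389, 108, 416]) cube([97, 1383, 17]);
translate([1616, 108, 416]) cube([97, 1383, 17]);
translate([1843, 108, 416]) cube([97, 1383, 17]);
translate([2070, 108, 416]) cube([97, 1383, 17]);


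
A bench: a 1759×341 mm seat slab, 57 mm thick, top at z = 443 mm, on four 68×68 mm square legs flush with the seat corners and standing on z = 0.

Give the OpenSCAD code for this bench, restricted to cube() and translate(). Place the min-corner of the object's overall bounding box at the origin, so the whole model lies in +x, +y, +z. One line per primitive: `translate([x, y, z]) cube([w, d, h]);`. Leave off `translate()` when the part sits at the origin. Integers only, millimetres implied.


// leg_h = 443 − 57 = 386
translate([0, 0, 386]) cube([1759, 341, 57]);
cube([68, 68, 386]);
translate([0, 273, 0]) cube([68, 68, 386]);
translate([1691, 0, 0]) cube([68, 68, 386]);
translate([1691, 273, 0]) cube([68, 68, 386]);


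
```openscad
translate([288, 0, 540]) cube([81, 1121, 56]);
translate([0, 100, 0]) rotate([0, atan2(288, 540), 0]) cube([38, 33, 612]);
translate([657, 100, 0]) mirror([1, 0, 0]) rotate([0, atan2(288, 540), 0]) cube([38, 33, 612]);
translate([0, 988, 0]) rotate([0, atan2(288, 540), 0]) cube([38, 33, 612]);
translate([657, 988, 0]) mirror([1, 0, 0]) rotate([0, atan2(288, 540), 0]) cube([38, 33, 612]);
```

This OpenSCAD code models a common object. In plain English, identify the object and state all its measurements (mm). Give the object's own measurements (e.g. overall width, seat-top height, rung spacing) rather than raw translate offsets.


A sawhorse. A 81×1121×56 mm beam (x, y, z) sits on two A-frame leg pairs. Each pair is two raked legs of 38×33 mm section (33 mm along y) splaying symmetrically in x. Each leg rises 540 mm vertically over 288 mm of horizontal reach and is 612 mm long along its own axis. Every leg's outer bottom edge rests on the floor and its outer top edge meets a bottom edge of the beam — the left legs (tilting toward +x) meet the beam's −x bottom edge, the right legs (their mirror images, tilting toward −x) meet its +x bottom edge — so the leg tops tuck under the beam, the beam's underside is 540 mm above the floor, and the feet are 657 mm apart outside-to-outside with the beam centred between them. The two leg pairs are set in 100 mm from either end of the beam.


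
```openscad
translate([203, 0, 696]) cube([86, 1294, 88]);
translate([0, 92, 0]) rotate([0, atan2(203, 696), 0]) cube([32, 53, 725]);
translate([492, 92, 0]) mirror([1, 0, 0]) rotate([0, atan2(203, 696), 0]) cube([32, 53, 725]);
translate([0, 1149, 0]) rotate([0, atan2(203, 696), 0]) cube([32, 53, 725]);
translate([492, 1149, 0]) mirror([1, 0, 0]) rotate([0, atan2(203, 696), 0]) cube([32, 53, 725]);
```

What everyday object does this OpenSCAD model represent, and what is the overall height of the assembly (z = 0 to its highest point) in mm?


A sawhorse. The overall height is 784 mm.

A beam across two mirrored pairs of raked legs — a sawhorse. The beam's underside is at z = 696 (matching the legs' vertical rise in atan2(203, 696)) and the beam is 88 mm tall, so its top is at 696 + 88 = 784 mm. The raked legs top out at the beam's underside, so that is the highest point.


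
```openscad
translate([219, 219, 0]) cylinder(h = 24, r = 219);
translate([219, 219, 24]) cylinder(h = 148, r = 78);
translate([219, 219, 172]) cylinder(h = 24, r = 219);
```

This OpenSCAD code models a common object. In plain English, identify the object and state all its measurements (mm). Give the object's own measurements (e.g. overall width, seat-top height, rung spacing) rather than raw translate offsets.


A spool: two coaxial disc flanges of radius 219 mm and thickness 24 mm, joined by a core cylinder of radius 78 mm and height 148 mm. The lower flange rests on z = 0 and the three cylinders share a vertical axis.
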